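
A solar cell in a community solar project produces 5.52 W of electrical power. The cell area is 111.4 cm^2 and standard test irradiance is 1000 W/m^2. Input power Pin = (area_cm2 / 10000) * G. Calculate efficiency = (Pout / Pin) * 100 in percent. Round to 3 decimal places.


First compute the input power:
  Pin = area_cm2 / 10000 * G = 111.4 / 10000 * 1000 = 11.14 W
Then compute efficiency:
  Efficiency = (Pout / Pin) * 100 = (5.52 / 11.14) * 100
  Efficiency = 49.551%

49.551


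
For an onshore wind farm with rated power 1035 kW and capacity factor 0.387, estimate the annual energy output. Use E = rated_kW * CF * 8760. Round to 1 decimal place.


Annual energy = rated_kW * capacity_factor * hours_per_year
Given: P_rated = 1035 kW, CF = 0.387, hours = 8760
E = 1035 * 0.387 * 8760
E = 3508774.2 kWh

3508774.2


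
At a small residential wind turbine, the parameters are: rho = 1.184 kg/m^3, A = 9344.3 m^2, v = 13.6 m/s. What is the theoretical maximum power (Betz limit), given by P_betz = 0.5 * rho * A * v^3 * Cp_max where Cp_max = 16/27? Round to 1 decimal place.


The Betz coefficient Cp_max = 16/27 = 0.5926
v^3 = 13.6^3 = 2515.456
P_betz = 0.5 * rho * A * v^3 * Cp_max
P_betz = 0.5 * 1.184 * 9344.3 * 2515.456 * 0.5926
P_betz = 8245963.8 W

8245963.8


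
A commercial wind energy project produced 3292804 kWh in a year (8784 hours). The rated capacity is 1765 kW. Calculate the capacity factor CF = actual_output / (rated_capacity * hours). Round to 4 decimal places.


Capacity factor = actual output / maximum possible output
Maximum possible = rated * hours = 1765 * 8784 = 15503760 kWh
CF = 3292804 / 15503760
CF = 0.2124

0.2124


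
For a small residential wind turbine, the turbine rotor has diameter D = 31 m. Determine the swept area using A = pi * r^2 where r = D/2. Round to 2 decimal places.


Compute the rotor radius:
  r = D / 2 = 31 / 2 = 15.5 m
Calculate swept area:
  A = pi * r^2 = pi * 15.5^2
  A = 754.77 m^2

754.77


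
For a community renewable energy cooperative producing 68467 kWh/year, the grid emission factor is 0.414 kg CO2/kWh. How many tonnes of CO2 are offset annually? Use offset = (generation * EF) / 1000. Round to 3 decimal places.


CO2 offset in kg = generation * emission_factor
CO2 offset = 68467 * 0.414 = 28345.34 kg
Convert to tonnes:
  CO2 offset = 28345.34 / 1000 = 28.345 tonnes

28.345


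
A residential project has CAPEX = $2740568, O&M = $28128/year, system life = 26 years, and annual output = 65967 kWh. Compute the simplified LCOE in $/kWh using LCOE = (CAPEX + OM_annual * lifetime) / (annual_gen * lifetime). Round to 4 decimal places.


Total cost = CAPEX + OM * lifetime = 2740568 + 28128 * 26 = 2740568 + 731328 = 3471896
Total generation = annual * lifetime = 65967 * 26 = 1715142 kWh
LCOE = 3471896 / 1715142
LCOE = 2.0243 $/kWh

2.0243


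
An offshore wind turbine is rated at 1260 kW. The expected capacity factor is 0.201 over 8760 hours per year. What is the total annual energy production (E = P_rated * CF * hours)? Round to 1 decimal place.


Annual energy = rated_kW * capacity_factor * hours_per_year
Given: P_rated = 1260 kW, CF = 0.201, hours = 8760
E = 1260 * 0.201 * 8760
E = 2218557.6 kWh

2218557.6


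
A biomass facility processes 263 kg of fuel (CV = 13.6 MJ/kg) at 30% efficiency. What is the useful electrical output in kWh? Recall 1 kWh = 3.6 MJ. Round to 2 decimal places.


Total energy = mass * CV = 263 * 13.6 = 3576.8 MJ
Useful energy = total * eta = 3576.8 * 0.3 = 1073.04 MJ
Convert to kWh: 1073.04 / 3.6
Useful energy = 298.07 kWh

298.07


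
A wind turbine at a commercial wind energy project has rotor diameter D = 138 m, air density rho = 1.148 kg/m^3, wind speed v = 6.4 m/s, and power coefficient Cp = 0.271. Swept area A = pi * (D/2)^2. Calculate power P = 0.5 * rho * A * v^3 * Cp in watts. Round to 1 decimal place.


Step 1 -- Compute swept area:
  A = pi * (D/2)^2 = pi * (138/2)^2 = 14957.12 m^2
Step 2 -- Apply wind power equation:
  P = 0.5 * rho * A * v^3 * Cp
  v^3 = 6.4^3 = 262.144
  P = 0.5 * 1.148 * 14957.12 * 262.144 * 0.271
  P = 609914.8 W

609914.8


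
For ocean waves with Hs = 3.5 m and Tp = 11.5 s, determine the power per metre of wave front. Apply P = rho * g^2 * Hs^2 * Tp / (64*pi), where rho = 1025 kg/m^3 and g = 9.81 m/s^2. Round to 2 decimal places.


Apply wave power formula:
  g^2 = 9.81^2 = 96.2361
  Hs^2 = 3.5^2 = 12.25
  Numerator = rho * g^2 * Hs^2 * Tp = 1025 * 96.2361 * 12.25 * 11.5 = 13896192.1
  Denominator = 64 * pi = 201.0619
  P = 13896192.1 / 201.0619 = 69113.99 W/m

69113.99


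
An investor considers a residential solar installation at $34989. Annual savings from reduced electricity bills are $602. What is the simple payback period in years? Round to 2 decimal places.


Simple payback period = initial cost / annual savings
Payback = 34989 / 602
Payback = 58.12 years

58.12


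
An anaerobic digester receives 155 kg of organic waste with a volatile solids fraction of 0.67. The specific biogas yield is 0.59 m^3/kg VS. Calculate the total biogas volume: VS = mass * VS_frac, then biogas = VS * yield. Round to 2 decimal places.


Compute volatile solids:
  VS = mass * VS_fraction = 155 * 0.67 = 103.85 kg
Calculate biogas volume:
  Biogas = VS * specific_yield = 103.85 * 0.59
  Biogas = 61.27 m^3

61.27


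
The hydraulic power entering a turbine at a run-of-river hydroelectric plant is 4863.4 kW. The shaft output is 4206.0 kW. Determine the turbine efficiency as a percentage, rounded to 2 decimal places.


Turbine efficiency = (output power / input power) * 100
eta = (4206.0 / 4863.4) * 100
eta = 86.48%

86.48


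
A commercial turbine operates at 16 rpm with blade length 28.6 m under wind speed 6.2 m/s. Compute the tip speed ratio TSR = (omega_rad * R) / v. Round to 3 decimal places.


Convert rotational speed to rad/s:
  omega = 16 * 2 * pi / 60 = 1.6755 rad/s
Compute tip speed:
  v_tip = omega * R = 1.6755 * 28.6 = 47.92 m/s
Tip speed ratio:
  TSR = v_tip / v_wind = 47.92 / 6.2 = 7.729

7.729


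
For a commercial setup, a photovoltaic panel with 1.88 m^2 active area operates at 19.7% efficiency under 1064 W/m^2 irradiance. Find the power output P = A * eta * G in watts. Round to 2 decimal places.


Use the solar power formula P = A * eta * G.
Given: A = 1.88 m^2, eta = 0.197, G = 1064 W/m^2
P = 1.88 * 0.197 * 1064
P = 394.06 W

394.06


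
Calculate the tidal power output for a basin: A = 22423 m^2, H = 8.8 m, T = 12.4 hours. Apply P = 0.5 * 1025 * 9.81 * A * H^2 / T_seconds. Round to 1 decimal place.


Convert period to seconds: T = 12.4 * 3600 = 44640.0 s
H^2 = 8.8^2 = 77.44
P = 0.5 * rho * g * A * H^2 / T
P = 0.5 * 1025 * 9.81 * 22423 * 77.44 / 44640.0
P = 195568.0 W

195568.0


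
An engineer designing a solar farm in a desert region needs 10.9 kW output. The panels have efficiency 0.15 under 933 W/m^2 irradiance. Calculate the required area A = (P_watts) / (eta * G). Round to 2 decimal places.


Convert target power to watts: P = 10.9 * 1000 = 10900.0 W
Compute denominator: eta * G = 0.15 * 933 = 139.95
Required area A = P / (eta * G) = 10900.0 / 139.95
A = 77.88 m^2

77.88


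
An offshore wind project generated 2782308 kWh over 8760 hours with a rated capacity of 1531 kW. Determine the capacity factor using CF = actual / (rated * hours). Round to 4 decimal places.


Capacity factor = actual output / maximum possible output
Maximum possible = rated * hours = 1531 * 8760 = 13411560 kWh
CF = 2782308 / 13411560
CF = 0.2075

0.2075


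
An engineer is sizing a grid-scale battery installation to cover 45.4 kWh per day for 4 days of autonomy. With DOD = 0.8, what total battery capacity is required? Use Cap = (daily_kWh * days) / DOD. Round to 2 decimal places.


Total energy needed = daily * days = 45.4 * 4 = 181.6 kWh
Account for depth of discharge:
  Cap = total_energy / DOD = 181.6 / 0.8
  Cap = 227.00 kWh

227.00


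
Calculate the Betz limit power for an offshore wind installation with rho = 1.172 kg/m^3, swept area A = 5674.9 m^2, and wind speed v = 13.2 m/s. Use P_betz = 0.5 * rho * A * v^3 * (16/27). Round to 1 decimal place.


The Betz coefficient Cp_max = 16/27 = 0.5926
v^3 = 13.2^3 = 2299.968
P_betz = 0.5 * rho * A * v^3 * Cp_max
P_betz = 0.5 * 1.172 * 5674.9 * 2299.968 * 0.5926
P_betz = 4532458.6 W

4532458.6


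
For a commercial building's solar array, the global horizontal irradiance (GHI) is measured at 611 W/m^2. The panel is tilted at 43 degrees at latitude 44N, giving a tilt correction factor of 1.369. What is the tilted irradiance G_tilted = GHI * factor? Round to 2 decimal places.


Identify the given values:
  GHI = 611 W/m^2, tilt correction factor = 1.369
Apply the formula G_tilted = GHI * factor:
  G_tilted = 611 * 1.369
  G_tilted = 836.46 W/m^2

836.46


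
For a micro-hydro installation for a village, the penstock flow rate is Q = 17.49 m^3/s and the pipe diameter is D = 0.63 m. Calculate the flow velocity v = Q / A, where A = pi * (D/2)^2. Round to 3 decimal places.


Compute pipe cross-sectional area:
  A = pi * (D/2)^2 = pi * (0.63/2)^2 = 0.3117 m^2
Calculate velocity:
  v = Q / A = 17.49 / 0.3117
  v = 56.107 m/s

56.107


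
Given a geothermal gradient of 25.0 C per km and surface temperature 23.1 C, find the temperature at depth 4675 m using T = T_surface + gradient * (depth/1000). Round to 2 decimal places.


Convert depth to km: 4675 / 1000 = 4.675 km
Temperature increase = gradient * depth_km = 25.0 * 4.675 = 116.88 C
Temperature at depth = T_surface + delta_T = 23.1 + 116.88
T = 139.98 C

139.98


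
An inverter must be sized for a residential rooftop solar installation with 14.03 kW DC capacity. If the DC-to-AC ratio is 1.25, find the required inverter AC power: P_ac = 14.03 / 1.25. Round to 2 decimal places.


The inverter AC capacity is determined by the DC/AC ratio.
Given: P_dc = 14.03 kW, DC/AC ratio = 1.25
P_ac = P_dc / ratio = 14.03 / 1.25
P_ac = 11.22 kW

11.22


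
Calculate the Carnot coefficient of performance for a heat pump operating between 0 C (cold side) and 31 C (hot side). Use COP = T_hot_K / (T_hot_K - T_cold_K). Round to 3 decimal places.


Convert to Kelvin:
  T_hot = 31 + 273.15 = 304.15 K
  T_cold = 0 + 273.15 = 273.15 K
Apply Carnot COP formula:
  COP = T_hot_K / (T_hot_K - T_cold_K) = 304.15 / 31.0
  COP = 9.811

9.811


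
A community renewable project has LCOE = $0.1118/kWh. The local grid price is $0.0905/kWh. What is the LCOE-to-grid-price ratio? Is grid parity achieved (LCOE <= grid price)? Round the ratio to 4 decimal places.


Compare LCOE to grid price:
  LCOE = $0.1118/kWh, Grid price = $0.0905/kWh
  Ratio = LCOE / grid_price = 0.1118 / 0.0905 = 1.2354
  Grid parity achieved (ratio <= 1)? no

1.2354


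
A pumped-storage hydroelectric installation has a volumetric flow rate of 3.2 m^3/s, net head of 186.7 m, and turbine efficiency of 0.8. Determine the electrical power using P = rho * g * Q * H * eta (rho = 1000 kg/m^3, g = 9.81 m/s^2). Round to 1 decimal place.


Apply the hydropower formula P = rho * g * Q * H * eta
rho * g = 1000 * 9.81 = 9810.0
P = 9810.0 * 3.2 * 186.7 * 0.8
P = 4688709.1 W

4688709.1


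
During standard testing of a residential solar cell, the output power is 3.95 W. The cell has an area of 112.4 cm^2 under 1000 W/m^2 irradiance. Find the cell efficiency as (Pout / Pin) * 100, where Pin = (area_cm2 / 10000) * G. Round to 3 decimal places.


First compute the input power:
  Pin = area_cm2 / 10000 * G = 112.4 / 10000 * 1000 = 11.24 W
Then compute efficiency:
  Efficiency = (Pout / Pin) * 100 = (3.95 / 11.24) * 100
  Efficiency = 35.142%

35.142


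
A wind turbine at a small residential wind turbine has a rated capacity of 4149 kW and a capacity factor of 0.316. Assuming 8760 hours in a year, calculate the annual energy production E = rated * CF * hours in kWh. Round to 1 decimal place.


Annual energy = rated_kW * capacity_factor * hours_per_year
Given: P_rated = 4149 kW, CF = 0.316, hours = 8760
E = 4149 * 0.316 * 8760
E = 11485095.8 kWh

11485095.8


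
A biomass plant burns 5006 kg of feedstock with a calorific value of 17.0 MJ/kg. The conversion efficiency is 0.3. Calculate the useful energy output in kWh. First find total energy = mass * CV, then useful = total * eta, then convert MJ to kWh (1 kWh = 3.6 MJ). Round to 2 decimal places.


Total energy = mass * CV = 5006 * 17.0 = 85102.0 MJ
Useful energy = total * eta = 85102.0 * 0.3 = 25530.6 MJ
Convert to kWh: 25530.6 / 3.6
Useful energy = 7091.83 kWh

7091.83


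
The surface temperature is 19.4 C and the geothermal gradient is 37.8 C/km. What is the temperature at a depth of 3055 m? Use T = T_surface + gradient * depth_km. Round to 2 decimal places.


Convert depth to km: 3055 / 1000 = 3.055 km
Temperature increase = gradient * depth_km = 37.8 * 3.055 = 115.48 C
Temperature at depth = T_surface + delta_T = 19.4 + 115.48
T = 134.88 C

134.88


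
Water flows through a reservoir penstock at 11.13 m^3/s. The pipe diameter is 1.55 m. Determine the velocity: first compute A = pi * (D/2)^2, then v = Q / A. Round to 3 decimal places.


Compute pipe cross-sectional area:
  A = pi * (D/2)^2 = pi * (1.55/2)^2 = 1.8869 m^2
Calculate velocity:
  v = Q / A = 11.13 / 1.8869
  v = 5.899 m/s

5.899


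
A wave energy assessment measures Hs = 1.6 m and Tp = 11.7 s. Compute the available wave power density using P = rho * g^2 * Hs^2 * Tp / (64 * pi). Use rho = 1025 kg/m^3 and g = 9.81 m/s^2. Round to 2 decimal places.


Apply wave power formula:
  g^2 = 9.81^2 = 96.2361
  Hs^2 = 1.6^2 = 2.56
  Numerator = rho * g^2 * Hs^2 * Tp = 1025 * 96.2361 * 2.56 * 11.7 = 2954525.26
  Denominator = 64 * pi = 201.0619
  P = 2954525.26 / 201.0619 = 14694.60 W/m

14694.60


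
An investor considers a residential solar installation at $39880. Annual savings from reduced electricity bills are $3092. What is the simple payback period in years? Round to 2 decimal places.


Simple payback period = initial cost / annual savings
Payback = 39880 / 3092
Payback = 12.90 years

12.90


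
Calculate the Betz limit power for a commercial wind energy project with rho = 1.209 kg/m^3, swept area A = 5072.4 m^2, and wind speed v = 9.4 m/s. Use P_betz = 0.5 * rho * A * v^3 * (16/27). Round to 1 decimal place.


The Betz coefficient Cp_max = 16/27 = 0.5926
v^3 = 9.4^3 = 830.584
P_betz = 0.5 * rho * A * v^3 * Cp_max
P_betz = 0.5 * 1.209 * 5072.4 * 830.584 * 0.5926
P_betz = 1509209.7 W

1509209.7


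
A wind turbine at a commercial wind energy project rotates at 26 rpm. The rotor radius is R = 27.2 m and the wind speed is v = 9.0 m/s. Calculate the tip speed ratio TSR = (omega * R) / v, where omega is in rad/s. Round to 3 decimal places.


Convert rotational speed to rad/s:
  omega = 26 * 2 * pi / 60 = 2.7227 rad/s
Compute tip speed:
  v_tip = omega * R = 2.7227 * 27.2 = 74.058 m/s
Tip speed ratio:
  TSR = v_tip / v_wind = 74.058 / 9.0 = 8.229

8.229


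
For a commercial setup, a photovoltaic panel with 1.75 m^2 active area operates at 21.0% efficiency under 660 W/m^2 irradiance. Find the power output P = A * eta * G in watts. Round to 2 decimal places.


Use the solar power formula P = A * eta * G.
Given: A = 1.75 m^2, eta = 0.21, G = 660 W/m^2
P = 1.75 * 0.21 * 660
P = 242.55 W

242.55


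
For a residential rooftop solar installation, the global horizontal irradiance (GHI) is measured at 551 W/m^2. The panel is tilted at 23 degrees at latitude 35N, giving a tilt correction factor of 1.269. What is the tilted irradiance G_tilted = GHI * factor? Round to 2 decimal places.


Identify the given values:
  GHI = 551 W/m^2, tilt correction factor = 1.269
Apply the formula G_tilted = GHI * factor:
  G_tilted = 551 * 1.269
  G_tilted = 699.22 W/m^2

699.22


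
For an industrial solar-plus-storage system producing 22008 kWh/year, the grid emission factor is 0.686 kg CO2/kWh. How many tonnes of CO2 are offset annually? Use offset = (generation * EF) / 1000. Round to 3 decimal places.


CO2 offset in kg = generation * emission_factor
CO2 offset = 22008 * 0.686 = 15097.49 kg
Convert to tonnes:
  CO2 offset = 15097.49 / 1000 = 15.097 tonnes

15.097


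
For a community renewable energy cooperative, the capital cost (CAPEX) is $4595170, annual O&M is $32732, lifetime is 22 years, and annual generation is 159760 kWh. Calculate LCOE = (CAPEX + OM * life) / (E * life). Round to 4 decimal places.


Total cost = CAPEX + OM * lifetime = 4595170 + 32732 * 22 = 4595170 + 720104 = 5315274
Total generation = annual * lifetime = 159760 * 22 = 3514720 kWh
LCOE = 5315274 / 3514720
LCOE = 1.5123 $/kWh

1.5123


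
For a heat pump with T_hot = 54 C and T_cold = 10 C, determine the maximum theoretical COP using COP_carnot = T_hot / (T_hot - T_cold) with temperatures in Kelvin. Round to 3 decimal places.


Convert to Kelvin:
  T_hot = 54 + 273.15 = 327.15 K
  T_cold = 10 + 273.15 = 283.15 K
Apply Carnot COP formula:
  COP = T_hot_K / (T_hot_K - T_cold_K) = 327.15 / 44.0
  COP = 7.435

7.435


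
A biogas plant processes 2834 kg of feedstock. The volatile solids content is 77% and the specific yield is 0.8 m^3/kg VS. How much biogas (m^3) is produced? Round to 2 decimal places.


Compute volatile solids:
  VS = mass * VS_fraction = 2834 * 0.77 = 2182.18 kg
Calculate biogas volume:
  Biogas = VS * specific_yield = 2182.18 * 0.8
  Biogas = 1745.74 m^3

1745.74


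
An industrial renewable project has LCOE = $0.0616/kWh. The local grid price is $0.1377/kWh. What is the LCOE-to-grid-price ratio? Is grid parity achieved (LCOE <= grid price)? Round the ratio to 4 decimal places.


Compare LCOE to grid price:
  LCOE = $0.0616/kWh, Grid price = $0.1377/kWh
  Ratio = LCOE / grid_price = 0.0616 / 0.1377 = 0.4473
  Grid parity achieved (ratio <= 1)? yes

0.4473


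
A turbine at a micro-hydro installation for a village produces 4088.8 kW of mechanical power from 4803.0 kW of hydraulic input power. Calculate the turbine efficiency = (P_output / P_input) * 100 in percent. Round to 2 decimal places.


Turbine efficiency = (output power / input power) * 100
eta = (4088.8 / 4803.0) * 100
eta = 85.13%

85.13


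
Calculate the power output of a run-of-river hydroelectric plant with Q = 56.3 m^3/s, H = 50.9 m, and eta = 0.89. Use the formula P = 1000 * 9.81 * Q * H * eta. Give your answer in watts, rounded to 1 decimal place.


Apply the hydropower formula P = rho * g * Q * H * eta
rho * g = 1000 * 9.81 = 9810.0
P = 9810.0 * 56.3 * 50.9 * 0.89
P = 25019878.2 W

25019878.2


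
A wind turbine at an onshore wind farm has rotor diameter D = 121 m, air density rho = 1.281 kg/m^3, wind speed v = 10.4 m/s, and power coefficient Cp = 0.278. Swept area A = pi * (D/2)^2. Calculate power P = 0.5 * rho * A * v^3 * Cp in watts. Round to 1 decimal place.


Step 1 -- Compute swept area:
  A = pi * (D/2)^2 = pi * (121/2)^2 = 11499.01 m^2
Step 2 -- Apply wind power equation:
  P = 0.5 * rho * A * v^3 * Cp
  v^3 = 10.4^3 = 1124.864
  P = 0.5 * 1.281 * 11499.01 * 1124.864 * 0.278
  P = 2303162.4 W

2303162.4


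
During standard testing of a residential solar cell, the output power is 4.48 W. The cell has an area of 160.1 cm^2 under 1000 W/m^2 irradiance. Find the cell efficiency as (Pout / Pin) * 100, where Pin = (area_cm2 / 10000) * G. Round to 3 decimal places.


First compute the input power:
  Pin = area_cm2 / 10000 * G = 160.1 / 10000 * 1000 = 16.01 W
Then compute efficiency:
  Efficiency = (Pout / Pin) * 100 = (4.48 / 16.01) * 100
  Efficiency = 27.983%

27.983


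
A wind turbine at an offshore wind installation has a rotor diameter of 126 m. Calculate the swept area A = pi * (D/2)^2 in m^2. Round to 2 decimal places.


Compute the rotor radius:
  r = D / 2 = 126 / 2 = 63.0 m
Calculate swept area:
  A = pi * r^2 = pi * 63.0^2
  A = 12468.98 m^2

12468.98


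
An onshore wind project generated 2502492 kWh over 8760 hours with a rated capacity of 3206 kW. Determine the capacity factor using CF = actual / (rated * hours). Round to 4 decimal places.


Capacity factor = actual output / maximum possible output
Maximum possible = rated * hours = 3206 * 8760 = 28084560 kWh
CF = 2502492 / 28084560
CF = 0.0891

0.0891


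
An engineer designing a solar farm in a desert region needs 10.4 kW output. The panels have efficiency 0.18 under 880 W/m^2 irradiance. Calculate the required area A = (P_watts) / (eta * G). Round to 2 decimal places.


Convert target power to watts: P = 10.4 * 1000 = 10400.0 W
Compute denominator: eta * G = 0.18 * 880 = 158.4
Required area A = P / (eta * G) = 10400.0 / 158.4
A = 65.66 m^2

65.66


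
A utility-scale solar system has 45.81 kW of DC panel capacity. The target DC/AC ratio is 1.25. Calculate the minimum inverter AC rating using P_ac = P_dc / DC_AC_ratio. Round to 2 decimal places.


The inverter AC capacity is determined by the DC/AC ratio.
Given: P_dc = 45.81 kW, DC/AC ratio = 1.25
P_ac = P_dc / ratio = 45.81 / 1.25
P_ac = 36.65 kW

36.65


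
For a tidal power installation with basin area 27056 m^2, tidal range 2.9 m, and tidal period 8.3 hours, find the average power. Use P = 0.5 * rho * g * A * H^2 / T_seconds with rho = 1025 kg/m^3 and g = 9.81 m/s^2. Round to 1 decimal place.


Convert period to seconds: T = 8.3 * 3600 = 29880.0 s
H^2 = 2.9^2 = 8.41
P = 0.5 * rho * g * A * H^2 / T
P = 0.5 * 1025 * 9.81 * 27056 * 8.41 / 29880.0
P = 38286.2 W

38286.2


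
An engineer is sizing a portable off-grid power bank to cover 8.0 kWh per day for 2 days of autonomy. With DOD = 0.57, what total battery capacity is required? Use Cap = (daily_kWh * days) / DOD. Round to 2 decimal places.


Total energy needed = daily * days = 8.0 * 2 = 16.0 kWh
Account for depth of discharge:
  Cap = total_energy / DOD = 16.0 / 0.57
  Cap = 28.07 kWh

28.07


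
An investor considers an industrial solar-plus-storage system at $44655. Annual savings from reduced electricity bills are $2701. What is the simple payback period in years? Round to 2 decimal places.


Simple payback period = initial cost / annual savings
Payback = 44655 / 2701
Payback = 16.53 years

16.53


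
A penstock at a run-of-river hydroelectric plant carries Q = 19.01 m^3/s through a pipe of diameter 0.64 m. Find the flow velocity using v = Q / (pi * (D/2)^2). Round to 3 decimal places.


Compute pipe cross-sectional area:
  A = pi * (D/2)^2 = pi * (0.64/2)^2 = 0.3217 m^2
Calculate velocity:
  v = Q / A = 19.01 / 0.3217
  v = 59.092 m/s

59.092


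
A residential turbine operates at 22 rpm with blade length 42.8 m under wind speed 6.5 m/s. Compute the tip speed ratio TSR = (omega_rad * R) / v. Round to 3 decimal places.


Convert rotational speed to rad/s:
  omega = 22 * 2 * pi / 60 = 2.3038 rad/s
Compute tip speed:
  v_tip = omega * R = 2.3038 * 42.8 = 98.604 m/s
Tip speed ratio:
  TSR = v_tip / v_wind = 98.604 / 6.5 = 15.170

15.170


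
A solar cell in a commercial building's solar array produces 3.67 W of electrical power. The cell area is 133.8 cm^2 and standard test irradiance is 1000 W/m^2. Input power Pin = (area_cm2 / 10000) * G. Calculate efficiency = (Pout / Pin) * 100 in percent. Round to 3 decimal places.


First compute the input power:
  Pin = area_cm2 / 10000 * G = 133.8 / 10000 * 1000 = 13.38 W
Then compute efficiency:
  Efficiency = (Pout / Pin) * 100 = (3.67 / 13.38) * 100
  Efficiency = 27.429%

27.429


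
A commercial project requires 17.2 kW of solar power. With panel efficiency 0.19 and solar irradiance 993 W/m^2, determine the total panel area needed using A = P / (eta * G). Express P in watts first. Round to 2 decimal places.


Convert target power to watts: P = 17.2 * 1000 = 17200.0 W
Compute denominator: eta * G = 0.19 * 993 = 188.67
Required area A = P / (eta * G) = 17200.0 / 188.67
A = 91.16 m^2

91.16


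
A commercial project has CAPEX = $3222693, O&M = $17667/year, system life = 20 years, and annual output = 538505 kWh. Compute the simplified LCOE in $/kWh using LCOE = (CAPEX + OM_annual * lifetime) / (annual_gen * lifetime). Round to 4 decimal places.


Total cost = CAPEX + OM * lifetime = 3222693 + 17667 * 20 = 3222693 + 353340 = 3576033
Total generation = annual * lifetime = 538505 * 20 = 10770100 kWh
LCOE = 3576033 / 10770100
LCOE = 0.3320 $/kWh

0.3320


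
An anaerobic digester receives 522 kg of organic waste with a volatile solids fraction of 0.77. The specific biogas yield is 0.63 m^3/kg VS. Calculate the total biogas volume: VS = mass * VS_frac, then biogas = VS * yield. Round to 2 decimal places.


Compute volatile solids:
  VS = mass * VS_fraction = 522 * 0.77 = 401.94 kg
Calculate biogas volume:
  Biogas = VS * specific_yield = 401.94 * 0.63
  Biogas = 253.22 m^3

253.22


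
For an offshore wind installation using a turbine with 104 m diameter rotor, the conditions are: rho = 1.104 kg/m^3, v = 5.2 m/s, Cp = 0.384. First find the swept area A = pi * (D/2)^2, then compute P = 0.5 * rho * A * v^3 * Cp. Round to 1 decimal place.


Step 1 -- Compute swept area:
  A = pi * (D/2)^2 = pi * (104/2)^2 = 8494.87 m^2
Step 2 -- Apply wind power equation:
  P = 0.5 * rho * A * v^3 * Cp
  v^3 = 5.2^3 = 140.608
  P = 0.5 * 1.104 * 8494.87 * 140.608 * 0.384
  P = 253184.4 W

253184.4


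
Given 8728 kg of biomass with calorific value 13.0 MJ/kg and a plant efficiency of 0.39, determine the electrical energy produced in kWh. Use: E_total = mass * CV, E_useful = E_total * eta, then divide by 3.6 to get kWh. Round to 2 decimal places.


Total energy = mass * CV = 8728 * 13.0 = 113464.0 MJ
Useful energy = total * eta = 113464.0 * 0.39 = 44250.96 MJ
Convert to kWh: 44250.96 / 3.6
Useful energy = 12291.93 kWh

12291.93


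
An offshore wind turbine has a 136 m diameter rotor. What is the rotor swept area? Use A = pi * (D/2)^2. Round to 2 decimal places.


Compute the rotor radius:
  r = D / 2 = 136 / 2 = 68.0 m
Calculate swept area:
  A = pi * r^2 = pi * 68.0^2
  A = 14526.72 m^2

14526.72


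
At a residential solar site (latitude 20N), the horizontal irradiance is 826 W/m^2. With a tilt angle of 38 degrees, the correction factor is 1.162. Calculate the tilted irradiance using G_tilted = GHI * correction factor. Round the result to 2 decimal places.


Identify the given values:
  GHI = 826 W/m^2, tilt correction factor = 1.162
Apply the formula G_tilted = GHI * factor:
  G_tilted = 826 * 1.162
  G_tilted = 959.81 W/m^2

959.81


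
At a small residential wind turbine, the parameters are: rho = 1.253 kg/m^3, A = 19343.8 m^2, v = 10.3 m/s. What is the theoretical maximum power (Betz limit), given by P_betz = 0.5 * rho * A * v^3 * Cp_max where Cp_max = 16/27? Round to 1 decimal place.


The Betz coefficient Cp_max = 16/27 = 0.5926
v^3 = 10.3^3 = 1092.727
P_betz = 0.5 * rho * A * v^3 * Cp_max
P_betz = 0.5 * 1.253 * 19343.8 * 1092.727 * 0.5926
P_betz = 7847489.8 W

7847489.8


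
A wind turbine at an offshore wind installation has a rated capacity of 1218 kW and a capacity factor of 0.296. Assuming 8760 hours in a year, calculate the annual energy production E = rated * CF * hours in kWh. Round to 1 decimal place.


Annual energy = rated_kW * capacity_factor * hours_per_year
Given: P_rated = 1218 kW, CF = 0.296, hours = 8760
E = 1218 * 0.296 * 8760
E = 3158225.3 kWh

3158225.3


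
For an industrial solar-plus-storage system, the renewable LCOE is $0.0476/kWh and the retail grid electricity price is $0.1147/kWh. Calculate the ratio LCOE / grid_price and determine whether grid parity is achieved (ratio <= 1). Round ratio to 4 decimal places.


Compare LCOE to grid price:
  LCOE = $0.0476/kWh, Grid price = $0.1147/kWh
  Ratio = LCOE / grid_price = 0.0476 / 0.1147 = 0.4150
  Grid parity achieved (ratio <= 1)? yes

0.4150


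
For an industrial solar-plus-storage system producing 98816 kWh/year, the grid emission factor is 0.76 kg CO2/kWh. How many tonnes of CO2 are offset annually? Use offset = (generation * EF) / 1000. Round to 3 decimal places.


CO2 offset in kg = generation * emission_factor
CO2 offset = 98816 * 0.76 = 75100.16 kg
Convert to tonnes:
  CO2 offset = 75100.16 / 1000 = 75.100 tonnes

75.100


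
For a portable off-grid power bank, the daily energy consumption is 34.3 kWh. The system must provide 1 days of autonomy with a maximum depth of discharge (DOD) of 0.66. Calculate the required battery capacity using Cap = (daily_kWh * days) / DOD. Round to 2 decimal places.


Total energy needed = daily * days = 34.3 * 1 = 34.3 kWh
Account for depth of discharge:
  Cap = total_energy / DOD = 34.3 / 0.66
  Cap = 51.97 kWh

51.97


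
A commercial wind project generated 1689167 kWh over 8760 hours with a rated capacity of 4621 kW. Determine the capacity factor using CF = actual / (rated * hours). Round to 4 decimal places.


Capacity factor = actual output / maximum possible output
Maximum possible = rated * hours = 4621 * 8760 = 40479960 kWh
CF = 1689167 / 40479960
CF = 0.0417

0.0417


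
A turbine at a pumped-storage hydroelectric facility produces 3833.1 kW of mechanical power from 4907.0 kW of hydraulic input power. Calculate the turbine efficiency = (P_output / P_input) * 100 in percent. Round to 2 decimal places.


Turbine efficiency = (output power / input power) * 100
eta = (3833.1 / 4907.0) * 100
eta = 78.11%

78.11


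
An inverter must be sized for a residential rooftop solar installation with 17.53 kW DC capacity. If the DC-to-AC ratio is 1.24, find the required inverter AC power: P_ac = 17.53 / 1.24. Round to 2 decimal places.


The inverter AC capacity is determined by the DC/AC ratio.
Given: P_dc = 17.53 kW, DC/AC ratio = 1.24
P_ac = P_dc / ratio = 17.53 / 1.24
P_ac = 14.14 kW

14.14


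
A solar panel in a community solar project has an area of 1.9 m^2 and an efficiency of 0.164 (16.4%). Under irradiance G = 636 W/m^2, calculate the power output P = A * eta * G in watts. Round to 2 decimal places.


Use the solar power formula P = A * eta * G.
Given: A = 1.9 m^2, eta = 0.164, G = 636 W/m^2
P = 1.9 * 0.164 * 636
P = 198.18 W

198.18


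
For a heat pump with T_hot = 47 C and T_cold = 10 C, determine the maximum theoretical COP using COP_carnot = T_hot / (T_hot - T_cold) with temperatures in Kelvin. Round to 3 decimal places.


Convert to Kelvin:
  T_hot = 47 + 273.15 = 320.15 K
  T_cold = 10 + 273.15 = 283.15 K
Apply Carnot COP formula:
  COP = T_hot_K / (T_hot_K - T_cold_K) = 320.15 / 37.0
  COP = 8.653

8.653


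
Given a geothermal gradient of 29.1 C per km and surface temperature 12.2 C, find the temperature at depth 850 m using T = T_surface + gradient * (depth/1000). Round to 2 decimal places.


Convert depth to km: 850 / 1000 = 0.85 km
Temperature increase = gradient * depth_km = 29.1 * 0.85 = 24.74 C
Temperature at depth = T_surface + delta_T = 12.2 + 24.74
T = 36.94 C

36.94


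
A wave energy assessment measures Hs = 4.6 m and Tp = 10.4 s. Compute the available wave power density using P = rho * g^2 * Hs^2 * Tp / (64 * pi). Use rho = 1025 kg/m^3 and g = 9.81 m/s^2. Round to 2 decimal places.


Apply wave power formula:
  g^2 = 9.81^2 = 96.2361
  Hs^2 = 4.6^2 = 21.16
  Numerator = rho * g^2 * Hs^2 * Tp = 1025 * 96.2361 * 21.16 * 10.4 = 21707553.64
  Denominator = 64 * pi = 201.0619
  P = 21707553.64 / 201.0619 = 107964.51 W/m

107964.51


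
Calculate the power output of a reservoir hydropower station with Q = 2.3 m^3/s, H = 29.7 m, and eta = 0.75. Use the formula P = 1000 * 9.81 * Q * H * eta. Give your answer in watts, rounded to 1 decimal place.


Apply the hydropower formula P = rho * g * Q * H * eta
rho * g = 1000 * 9.81 = 9810.0
P = 9810.0 * 2.3 * 29.7 * 0.75
P = 502590.8 W

502590.8


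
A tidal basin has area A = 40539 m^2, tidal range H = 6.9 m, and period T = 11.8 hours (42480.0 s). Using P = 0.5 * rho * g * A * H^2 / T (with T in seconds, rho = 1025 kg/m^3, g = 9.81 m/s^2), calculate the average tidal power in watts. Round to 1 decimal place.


Convert period to seconds: T = 11.8 * 3600 = 42480.0 s
H^2 = 6.9^2 = 47.61
P = 0.5 * rho * g * A * H^2 / T
P = 0.5 * 1025 * 9.81 * 40539 * 47.61 / 42480.0
P = 228428.1 W

228428.1


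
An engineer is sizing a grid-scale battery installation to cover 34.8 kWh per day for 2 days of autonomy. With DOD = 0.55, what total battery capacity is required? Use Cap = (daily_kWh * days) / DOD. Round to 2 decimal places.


Total energy needed = daily * days = 34.8 * 2 = 69.6 kWh
Account for depth of discharge:
  Cap = total_energy / DOD = 69.6 / 0.55
  Cap = 126.55 kWh

126.55


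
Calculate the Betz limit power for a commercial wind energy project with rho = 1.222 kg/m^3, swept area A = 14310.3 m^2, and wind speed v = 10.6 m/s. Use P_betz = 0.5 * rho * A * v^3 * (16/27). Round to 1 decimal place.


The Betz coefficient Cp_max = 16/27 = 0.5926
v^3 = 10.6^3 = 1191.016
P_betz = 0.5 * rho * A * v^3 * Cp_max
P_betz = 0.5 * 1.222 * 14310.3 * 1191.016 * 0.5926
P_betz = 6171116.8 W

6171116.8


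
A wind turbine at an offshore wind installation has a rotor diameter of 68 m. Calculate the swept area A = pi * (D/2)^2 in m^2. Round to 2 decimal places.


Compute the rotor radius:
  r = D / 2 = 68 / 2 = 34.0 m
Calculate swept area:
  A = pi * r^2 = pi * 34.0^2
  A = 3631.68 m^2

3631.68


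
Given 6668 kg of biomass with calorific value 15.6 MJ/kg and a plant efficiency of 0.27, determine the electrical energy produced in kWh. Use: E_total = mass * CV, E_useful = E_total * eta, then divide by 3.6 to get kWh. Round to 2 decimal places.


Total energy = mass * CV = 6668 * 15.6 = 104020.8 MJ
Useful energy = total * eta = 104020.8 * 0.27 = 28085.62 MJ
Convert to kWh: 28085.62 / 3.6
Useful energy = 7801.56 kWh

7801.56


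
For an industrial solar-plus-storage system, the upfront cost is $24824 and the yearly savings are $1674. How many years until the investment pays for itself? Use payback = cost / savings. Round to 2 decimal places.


Simple payback period = initial cost / annual savings
Payback = 24824 / 1674
Payback = 14.83 years

14.83


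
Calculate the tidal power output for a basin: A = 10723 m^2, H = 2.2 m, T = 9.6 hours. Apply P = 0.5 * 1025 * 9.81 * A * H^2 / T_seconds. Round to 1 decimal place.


Convert period to seconds: T = 9.6 * 3600 = 34560.0 s
H^2 = 2.2^2 = 4.84
P = 0.5 * rho * g * A * H^2 / T
P = 0.5 * 1025 * 9.81 * 10723 * 4.84 / 34560.0
P = 7550.1 W

7550.1


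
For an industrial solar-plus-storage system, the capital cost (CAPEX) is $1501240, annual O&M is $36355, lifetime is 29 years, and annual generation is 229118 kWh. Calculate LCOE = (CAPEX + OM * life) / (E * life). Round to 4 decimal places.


Total cost = CAPEX + OM * lifetime = 1501240 + 36355 * 29 = 1501240 + 1054295 = 2555535
Total generation = annual * lifetime = 229118 * 29 = 6644422 kWh
LCOE = 2555535 / 6644422
LCOE = 0.3846 $/kWh

0.3846


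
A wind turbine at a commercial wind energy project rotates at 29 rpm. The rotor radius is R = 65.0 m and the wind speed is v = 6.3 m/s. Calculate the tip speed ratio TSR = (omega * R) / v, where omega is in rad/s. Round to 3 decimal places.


Convert rotational speed to rad/s:
  omega = 29 * 2 * pi / 60 = 3.0369 rad/s
Compute tip speed:
  v_tip = omega * R = 3.0369 * 65.0 = 197.397 m/s
Tip speed ratio:
  TSR = v_tip / v_wind = 197.397 / 6.3 = 31.333

31.333


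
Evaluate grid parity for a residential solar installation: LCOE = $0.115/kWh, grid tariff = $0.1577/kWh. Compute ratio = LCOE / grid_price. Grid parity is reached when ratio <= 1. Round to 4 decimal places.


Compare LCOE to grid price:
  LCOE = $0.115/kWh, Grid price = $0.1577/kWh
  Ratio = LCOE / grid_price = 0.115 / 0.1577 = 0.7292
  Grid parity achieved (ratio <= 1)? yes

0.7292


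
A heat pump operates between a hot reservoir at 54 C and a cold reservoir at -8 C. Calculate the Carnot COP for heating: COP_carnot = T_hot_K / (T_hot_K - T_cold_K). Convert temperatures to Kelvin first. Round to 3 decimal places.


Convert to Kelvin:
  T_hot = 54 + 273.15 = 327.15 K
  T_cold = -8 + 273.15 = 265.15 K
Apply Carnot COP formula:
  COP = T_hot_K / (T_hot_K - T_cold_K) = 327.15 / 62.0
  COP = 5.277

5.277


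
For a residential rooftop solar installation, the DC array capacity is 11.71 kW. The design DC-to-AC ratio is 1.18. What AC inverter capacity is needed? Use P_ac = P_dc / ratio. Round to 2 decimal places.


The inverter AC capacity is determined by the DC/AC ratio.
Given: P_dc = 11.71 kW, DC/AC ratio = 1.18
P_ac = P_dc / ratio = 11.71 / 1.18
P_ac = 9.92 kW

9.92


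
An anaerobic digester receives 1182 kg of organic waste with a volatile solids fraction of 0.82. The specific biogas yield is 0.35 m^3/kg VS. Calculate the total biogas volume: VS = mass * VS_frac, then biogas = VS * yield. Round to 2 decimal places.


Compute volatile solids:
  VS = mass * VS_fraction = 1182 * 0.82 = 969.24 kg
Calculate biogas volume:
  Biogas = VS * specific_yield = 969.24 * 0.35
  Biogas = 339.23 m^3

339.23


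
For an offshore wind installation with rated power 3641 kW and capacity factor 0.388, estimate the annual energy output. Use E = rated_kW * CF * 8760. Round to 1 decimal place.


Annual energy = rated_kW * capacity_factor * hours_per_year
Given: P_rated = 3641 kW, CF = 0.388, hours = 8760
E = 3641 * 0.388 * 8760
E = 12375322.1 kWh

12375322.1


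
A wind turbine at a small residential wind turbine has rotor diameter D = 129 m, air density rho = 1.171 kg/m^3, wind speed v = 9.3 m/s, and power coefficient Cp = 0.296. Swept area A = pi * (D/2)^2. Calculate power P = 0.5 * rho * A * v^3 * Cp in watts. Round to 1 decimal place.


Step 1 -- Compute swept area:
  A = pi * (D/2)^2 = pi * (129/2)^2 = 13069.81 m^2
Step 2 -- Apply wind power equation:
  P = 0.5 * rho * A * v^3 * Cp
  v^3 = 9.3^3 = 804.357
  P = 0.5 * 1.171 * 13069.81 * 804.357 * 0.296
  P = 1821951.3 W

1821951.3


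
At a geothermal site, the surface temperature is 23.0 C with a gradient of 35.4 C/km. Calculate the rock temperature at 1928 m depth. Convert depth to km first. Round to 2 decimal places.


Convert depth to km: 1928 / 1000 = 1.928 km
Temperature increase = gradient * depth_km = 35.4 * 1.928 = 68.25 C
Temperature at depth = T_surface + delta_T = 23.0 + 68.25
T = 91.25 C

91.25


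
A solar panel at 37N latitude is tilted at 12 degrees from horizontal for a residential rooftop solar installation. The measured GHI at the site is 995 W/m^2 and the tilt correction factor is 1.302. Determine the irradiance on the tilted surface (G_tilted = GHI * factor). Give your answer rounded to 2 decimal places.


Identify the given values:
  GHI = 995 W/m^2, tilt correction factor = 1.302
Apply the formula G_tilted = GHI * factor:
  G_tilted = 995 * 1.302
  G_tilted = 1295.49 W/m^2

1295.49


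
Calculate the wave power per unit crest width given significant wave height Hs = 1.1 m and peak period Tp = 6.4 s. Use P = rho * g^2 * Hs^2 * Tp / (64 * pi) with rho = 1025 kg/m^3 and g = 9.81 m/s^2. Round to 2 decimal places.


Apply wave power formula:
  g^2 = 9.81^2 = 96.2361
  Hs^2 = 1.1^2 = 1.21
  Numerator = rho * g^2 * Hs^2 * Tp = 1025 * 96.2361 * 1.21 * 6.4 = 763883.67
  Denominator = 64 * pi = 201.0619
  P = 763883.67 / 201.0619 = 3799.25 W/m

3799.25


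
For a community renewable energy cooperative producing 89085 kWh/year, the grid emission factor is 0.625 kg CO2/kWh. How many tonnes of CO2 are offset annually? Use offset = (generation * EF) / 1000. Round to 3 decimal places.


CO2 offset in kg = generation * emission_factor
CO2 offset = 89085 * 0.625 = 55678.13 kg
Convert to tonnes:
  CO2 offset = 55678.13 / 1000 = 55.678 tonnes

55.678


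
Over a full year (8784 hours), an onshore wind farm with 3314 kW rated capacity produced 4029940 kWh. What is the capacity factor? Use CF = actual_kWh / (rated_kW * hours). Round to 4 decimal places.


Capacity factor = actual output / maximum possible output
Maximum possible = rated * hours = 3314 * 8784 = 29110176 kWh
CF = 4029940 / 29110176
CF = 0.1384

0.1384


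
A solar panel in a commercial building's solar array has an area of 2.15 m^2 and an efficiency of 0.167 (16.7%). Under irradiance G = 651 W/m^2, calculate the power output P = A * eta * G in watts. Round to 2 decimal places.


Use the solar power formula P = A * eta * G.
Given: A = 2.15 m^2, eta = 0.167, G = 651 W/m^2
P = 2.15 * 0.167 * 651
P = 233.74 W

233.74
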